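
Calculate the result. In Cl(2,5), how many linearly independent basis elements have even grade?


Even subalgebra dimension = 2^(n-1)
n = 2 + 5 = 7
2^(7 - 1) = 2^6 = 64
Verification: sum of C(7,k) for even k = 1 + 21 + 35 + 7 = 64
Result = 64


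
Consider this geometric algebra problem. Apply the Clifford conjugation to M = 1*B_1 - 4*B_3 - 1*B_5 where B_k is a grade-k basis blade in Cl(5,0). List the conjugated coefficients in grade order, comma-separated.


Clifford conjugate sign for grade k: (-1)^(k(k+1)/2)
Grade 1: (-1)^(1*2/2) = (-1)^1 = -1, coeff 1 -> -1
Grade 3: (-1)^(3*4/2) = (-1)^6 = 1, coeff -4 -> -4
Grade 5: (-1)^(5*6/2) = (-1)^15 = -1, coeff -1 -> 1
Conjugated coefficients: -1, -4, 1


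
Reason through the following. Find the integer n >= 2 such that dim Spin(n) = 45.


dim Spin(n) = dim so(n) = n(n-1)/2.
Solve n(n-1)/2 = 45, i.e. n^2 - n - 90 = 0.
Discriminant = 1 + 8*45 = 361
n = (1 + sqrt(361))/2 = (1 + 19)/2 = 10


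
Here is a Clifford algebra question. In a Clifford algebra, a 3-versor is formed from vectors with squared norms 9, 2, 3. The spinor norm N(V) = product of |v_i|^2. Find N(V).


Spinor norm N(V) = |v1|^2 * |v2|^2 * ... * |v3|^2
= 9 * 2 * 3
Running product: 9, 18, 54
N(V) = 54


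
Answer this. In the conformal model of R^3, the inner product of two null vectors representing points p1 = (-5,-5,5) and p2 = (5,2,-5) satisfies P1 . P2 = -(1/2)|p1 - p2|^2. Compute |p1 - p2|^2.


p1 - p2 = (-10, -7, 10)
|p1 - p2|^2 = (-10)^2 + (-7)^2 + 10^2
= 100 + 49 + 100
= 249


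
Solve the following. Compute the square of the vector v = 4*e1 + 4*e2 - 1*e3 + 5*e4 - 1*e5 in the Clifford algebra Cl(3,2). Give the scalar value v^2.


v^2 = sum of c_i^2 * e_i^2
Positive signature terms (e_i^2 = +1): 4^2 + 4^2 + (-1)^2 = 33
Negative signature terms (e_j^2 = -1): 5^2 + (-1)^2 = 26
v^2 = 33 - 26 = 7


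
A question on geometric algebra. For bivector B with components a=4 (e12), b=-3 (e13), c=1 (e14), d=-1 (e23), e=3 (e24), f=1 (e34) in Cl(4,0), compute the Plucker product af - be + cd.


Plucker relation: af - be + cd
a*f = 4*1 = 4
b*e = (-3)*3 = -9
c*d = 1*(-1) = -1
af - be + cd = 4 - (-9) + (-1)
= 12


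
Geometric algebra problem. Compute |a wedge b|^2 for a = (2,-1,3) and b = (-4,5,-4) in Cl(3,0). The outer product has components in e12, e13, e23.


a wedge b = (a1*b2 - a2*b1)*e12 + (a1*b3 - a3*b1)*e13 + (a2*b3 - a3*b2)*e23
e12 coeff: 2*5 - (-1)*(-4) = 10 - 4 = 6
e13 coeff: 2*(-4) - 3*(-4) = -8 - (-12) = 4
e23 coeff: (-1)*(-4) - 3*5 = 4 - 15 = -11
|a wedge b|^2 = 6^2 + 4^2 + (-11)^2
= 36 + 16 + 121
= 173


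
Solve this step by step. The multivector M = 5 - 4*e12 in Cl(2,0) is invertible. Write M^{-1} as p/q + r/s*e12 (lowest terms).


M = 5 - 4*e12, where e12^2 = -1.
Since M commutes with its reverse ~M = a - b*e12, M * ~M = a^2 - b^2*e12^2 = a^2 + b^2.
So M^{-1} = ~M / (a^2 + b^2) = (a - b*e12)/(a^2 + b^2).
a^2 + b^2 = 25 + 16 = 41
Scalar part = 5/41 = 5/41
Bivector coeff = 4/41 = 4/41
M^{-1} = 5/41 + 4/41*e12


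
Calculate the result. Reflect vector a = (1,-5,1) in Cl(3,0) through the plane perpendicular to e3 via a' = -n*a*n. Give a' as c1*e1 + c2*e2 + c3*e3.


Reflection formula: a' = -n*a*n, with n = e3 (unit vector, n^2 = 1).
For reflection through hyperplane perp to e3:
The component along e3 flips sign, others stay.
a = (1, -5, 1)
a' = (1, -5, -1)
a' = 1*e1 - 5*e2 - 1*e3


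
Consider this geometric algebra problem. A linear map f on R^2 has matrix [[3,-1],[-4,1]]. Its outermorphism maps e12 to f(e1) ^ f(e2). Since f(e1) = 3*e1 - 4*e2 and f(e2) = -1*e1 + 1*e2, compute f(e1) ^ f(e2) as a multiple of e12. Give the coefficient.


The outermorphism of a linear map f sends e1^e2 to f(e1)^f(e2).
f(e1) = 3*e1 - 4*e2
f(e2) = -1*e1 + 1*e2
f(e1) ^ f(e2) = (3*e1 - 4*e2) ^ (-1*e1 + 1*e2)
= 3*1*e12 + (-4)*(-1)*e21
= (3 - 4)*e12
= -1*e12
Coefficient = -1


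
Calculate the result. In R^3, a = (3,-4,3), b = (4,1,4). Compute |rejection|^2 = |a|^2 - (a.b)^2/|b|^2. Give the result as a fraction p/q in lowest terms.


|a|^2 = 3^2 + (-4)^2 + 3^2 = 34
|b|^2 = 4^2 + 1^2 + 4^2 = 33
a . b = 3*4 + (-4)*1 + 3*4 = 20
(a.b)^2 = 20^2 = 400
|rej|^2 = 34 - 400/33
= (1122 - 400)/33
= 722/33
In lowest terms: 722/33


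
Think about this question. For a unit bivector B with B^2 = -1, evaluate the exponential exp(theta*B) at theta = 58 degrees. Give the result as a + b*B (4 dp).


For a unit bivector B with B^2 = -1, the exponential series gives
e^(theta*B) = cos(theta) + sin(theta)*B (the GA analogue of Euler's formula).
theta = 58 degrees = 1.012291 rad
cos(58 deg) = 0.5299
sin(58 deg) = 0.8480
exp(theta*B) = 0.5299 + 0.8480*B


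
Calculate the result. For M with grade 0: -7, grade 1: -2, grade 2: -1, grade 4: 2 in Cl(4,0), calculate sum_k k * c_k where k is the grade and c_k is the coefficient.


Grade-weighted sum = sum of grade_k * coefficient_k
0*(-7) = 0
1*(-2) = -2
2*(-1) = -2
4*2 = 8
Total = 0 + (-2) + (-2) + 8 = 4


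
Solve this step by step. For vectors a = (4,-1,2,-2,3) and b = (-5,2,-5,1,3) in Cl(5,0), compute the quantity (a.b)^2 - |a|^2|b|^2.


a . b = 4*(-5) + (-1)*2 + 2*(-5) + (-2)*1 + 3*3
= -20 + (-2) + (-10) + (-2) + 9 = -25
|a|^2 = 4^2 + (-1)^2 + 2^2 + (-2)^2 + 3^2 = 34
|b|^2 = (-5)^2 + 2^2 + (-5)^2 + 1^2 + 3^2 = 64
(a.b)^2 = (-25)^2 = 625
|a|^2 * |b|^2 = 34 * 64 = 2176
Result = 625 - 2176 = -1551


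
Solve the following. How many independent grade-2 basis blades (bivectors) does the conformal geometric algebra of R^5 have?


The conformal model of R^5 uses Cl(6,1) with m = 5 + 2 = 7 generators.
Number of grade-2 blades = C(m, 2) = C(7, 2)
= 7*6/2 = 21


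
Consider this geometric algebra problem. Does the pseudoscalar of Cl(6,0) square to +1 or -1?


The pseudoscalar I = e1...e_n (product of all n generators) of Cl(p,q) satisfies I^2 = (-1)^(q + n(n-1)/2).
p = 6, q = 0, n = p + q = 6
n(n-1)/2 = 6 * 5 / 2 = 15
Exponent = q + n(n-1)/2 = 0 + 15 = 15
I^2 = (-1)^15 = -1


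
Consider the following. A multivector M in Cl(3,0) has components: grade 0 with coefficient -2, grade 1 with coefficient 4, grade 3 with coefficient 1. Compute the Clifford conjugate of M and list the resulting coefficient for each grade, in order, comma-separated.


Clifford conjugate sign for grade k: (-1)^(k(k+1)/2)
Grade 0: (-1)^(0*1/2) = (-1)^0 = 1, coeff -2 -> -2
Grade 1: (-1)^(1*2/2) = (-1)^1 = -1, coeff 4 -> -4
Grade 3: (-1)^(3*4/2) = (-1)^6 = 1, coeff 1 -> 1
Conjugated coefficients: -2, -4, 1


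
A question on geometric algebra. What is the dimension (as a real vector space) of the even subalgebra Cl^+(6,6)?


Even subalgebra dimension = 2^(n-1)
n = 6 + 6 = 12
2^(12 - 1) = 2^11 = 2048
Verification: sum of C(12,k) for even k = 1 + 66 + 495 + 924 + 495 + 66 + 1 = 2048
Result = 2048


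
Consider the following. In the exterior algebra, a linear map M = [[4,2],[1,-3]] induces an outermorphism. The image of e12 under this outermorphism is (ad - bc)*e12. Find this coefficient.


The outermorphism of a linear map f sends e1^e2 to f(e1)^f(e2).
f(e1) = 4*e1 + 1*e2
f(e2) = 2*e1 - 3*e2
f(e1) ^ f(e2) = (4*e1 + 1*e2) ^ (2*e1 - 3*e2)
= 4*(-3)*e12 + 1*2*e21
= (-12 - 2)*e12
= -14*e12
Coefficient = -14


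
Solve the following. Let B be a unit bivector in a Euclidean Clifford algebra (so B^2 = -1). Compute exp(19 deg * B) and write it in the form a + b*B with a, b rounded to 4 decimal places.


For a unit bivector B with B^2 = -1, the exponential series gives
e^(theta*B) = cos(theta) + sin(theta)*B (the GA analogue of Euler's formula).
theta = 19 degrees = 0.331613 rad
cos(19 deg) = 0.9455
sin(19 deg) = 0.3256
exp(theta*B) = 0.9455 + 0.3256*B


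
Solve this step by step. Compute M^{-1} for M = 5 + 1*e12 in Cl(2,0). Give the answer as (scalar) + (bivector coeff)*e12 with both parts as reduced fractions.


M = 5 + 1*e12, where e12^2 = -1.
Since M commutes with its reverse ~M = a - b*e12, M * ~M = a^2 - b^2*e12^2 = a^2 + b^2.
So M^{-1} = ~M / (a^2 + b^2) = (a - b*e12)/(a^2 + b^2).
a^2 + b^2 = 25 + 1 = 26
Scalar part = 5/26 = 5/26
Bivector coeff = -1/26 = -1/26
M^{-1} = 5/26 - 1/26*e12


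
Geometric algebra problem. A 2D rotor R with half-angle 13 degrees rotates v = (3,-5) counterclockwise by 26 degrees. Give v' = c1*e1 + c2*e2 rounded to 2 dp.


Rotor R = cos(13deg) - sin(13deg)*e12
Rotation angle theta = 2 * 13 = 26 degrees
v' = R*v*~R rotates v by theta.
cos(26deg) = 0.8988, sin(26deg) = 0.4384
v'_1 = 3*cos(26deg) - (-5)*sin(26deg)
= 3*0.8988 - (-5)*0.4384
= 4.89
v'_2 = 3*sin(26deg) + (-5)*cos(26deg)
= 3*0.4384 + (-5)*0.8988
= -3.18
v' = 4.89*e1 - 3.18*e2


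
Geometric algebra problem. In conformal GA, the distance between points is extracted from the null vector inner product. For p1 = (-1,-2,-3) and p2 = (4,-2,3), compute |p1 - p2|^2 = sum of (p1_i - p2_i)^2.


p1 - p2 = (-5, 0, -6)
|p1 - p2|^2 = (-5)^2 + 0^2 + (-6)^2
= 25 + 0 + 36
= 61


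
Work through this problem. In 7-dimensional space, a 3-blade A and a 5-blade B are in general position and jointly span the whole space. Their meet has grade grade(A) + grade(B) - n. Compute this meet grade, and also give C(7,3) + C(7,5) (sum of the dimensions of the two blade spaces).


Meet grade = grade(A) + grade(B) - n
= 3 + 5 - 7 = 1
C(7,3) = 35
C(7,5) = 21
dim_A + dim_B = 35 + 21 = 56


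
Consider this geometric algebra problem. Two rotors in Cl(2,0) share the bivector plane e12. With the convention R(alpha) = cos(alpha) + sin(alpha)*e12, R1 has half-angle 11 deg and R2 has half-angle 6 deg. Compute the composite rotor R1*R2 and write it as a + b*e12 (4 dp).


Same-plane rotors commute and their half-angles add:
R1*R2 = cos(a1 + a2) + sin(a1 + a2)*e12.
a1 + a2 = 11 + 6 = 17 deg
cos(17 deg) = 0.9563
sin(17 deg) = 0.2924
R1*R2 = 0.9563 + 0.2924*e12


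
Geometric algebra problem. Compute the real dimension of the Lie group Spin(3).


Spin(n) double-covers SO(n); both have Lie algebra so(n) of dimension n(n-1)/2.
n = 3
n(n-1) = 3 * 2 = 6
dim Spin(3) = 6/2 = 3


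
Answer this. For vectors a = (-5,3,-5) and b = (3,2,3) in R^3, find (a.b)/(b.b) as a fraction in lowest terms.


Projection coefficient = (a . b) / (b . b)
a . b = (-5)*3 + 3*2 + (-5)*3
= -15 + 6 + (-15) = -24
b . b = 3^2 + 2^2 + 3^2
= 9 + 4 + 9 = 22
Coefficient = -24/22
In lowest terms: -12/11


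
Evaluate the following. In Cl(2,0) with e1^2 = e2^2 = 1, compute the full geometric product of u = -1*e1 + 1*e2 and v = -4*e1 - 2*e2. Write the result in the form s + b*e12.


Expand: (-1*e1 + 1*e2)(-4*e1 - 2*e2)
= (-1)*(-4)*e1e1 + (-1)*(-2)*e1e2 + 1*(-4)*e2e1 + 1*(-2)*e2e2
Using e1^2 = e2^2 = 1, e2e1 = -e1e2:
Scalar part s = (-1)*(-4) + 1*(-2) = 4 + (-2) = 2
Bivector part b = (-1)*(-2) - 1*(-4) = 2 - (-4) = 6
uv = 2 + 6*e12


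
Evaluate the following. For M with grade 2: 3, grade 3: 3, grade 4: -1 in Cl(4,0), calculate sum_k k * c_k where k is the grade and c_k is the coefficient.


Grade-weighted sum = sum of grade_k * coefficient_k
2*3 = 6
3*3 = 9
4*(-1) = -4
Total = 6 + 9 + (-4) = 11


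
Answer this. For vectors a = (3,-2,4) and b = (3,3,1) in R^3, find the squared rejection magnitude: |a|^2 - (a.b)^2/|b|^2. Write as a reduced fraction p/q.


|a|^2 = 3^2 + (-2)^2 + 4^2 = 29
|b|^2 = 3^2 + 3^2 + 1^2 = 19
a . b = 3*3 + (-2)*3 + 4*1 = 7
(a.b)^2 = 7^2 = 49
|rej|^2 = 29 - 49/19
= (551 - 49)/19
= 502/19
In lowest terms: 502/19


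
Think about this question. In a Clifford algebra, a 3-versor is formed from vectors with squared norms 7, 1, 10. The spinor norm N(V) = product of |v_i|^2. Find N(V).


Spinor norm N(V) = |v1|^2 * |v2|^2 * ... * |v3|^2
= 7 * 1 * 10
Running product: 7, 7, 70
N(V) = 70


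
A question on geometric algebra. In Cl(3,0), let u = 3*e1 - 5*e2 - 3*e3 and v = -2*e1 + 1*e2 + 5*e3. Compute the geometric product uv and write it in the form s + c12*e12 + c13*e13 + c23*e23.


In Cl(3,0): e_i^2 = 1, e_ie_j = -e_je_i for i != j.
Scalar part = u . v = 3*(-2) + (-5)*1 + (-3)*5
= -6 + (-5) + (-15) = -26
e12 coeff = 3*1 - (-5)*(-2) = 3 - 10 = -7
e13 coeff = 3*5 - (-3)*(-2) = 15 - 6 = 9
e23 coeff = (-5)*5 - (-3)*1 = -25 - (-3) = -22
uv = -26 - 7*e12 + 9*e13 - 22*e23


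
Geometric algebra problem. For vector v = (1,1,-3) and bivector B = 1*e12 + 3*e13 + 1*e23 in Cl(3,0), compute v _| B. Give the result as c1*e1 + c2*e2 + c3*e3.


Left contraction v _| B = <vB>_1 (grade-1 part of the geometric product vB).
Using e1_|e12 = e2, e2_|e12 = -e1, e1_|e13 = e3, e3_|e13 = -e1, e2_|e23 = e3, e3_|e23 = -e2:
e1 coeff: -v2*b12 - v3*b13 = -(1)*(1) - (-3)*(3) = 8
e2 coeff: v1*b12 - v3*b23 = (1)*(1) - (-3)*(1) = 4
e3 coeff: v1*b13 + v2*b23 = (1)*(3) + (1)*(1) = 4
v _| B = 8*e1 + 4*e2 + 4*e3


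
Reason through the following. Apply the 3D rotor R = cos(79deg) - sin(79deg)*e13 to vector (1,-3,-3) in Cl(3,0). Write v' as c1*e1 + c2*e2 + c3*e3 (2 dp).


Rotor R = cos(79deg) - sin(79deg)*e13
Rotation angle theta = 2 * 79 = 158 degrees in the e13 plane (e1 -> e3).
The component perpendicular to the plane (e2) is invariant: v'_2 = v2 = -3.00
cos(158deg) = -0.9272, sin(158deg) = 0.3746
v'_1 = v1*cos(theta) - v3*sin(theta) = 1*(-0.9272) - (-3)*0.3746 = 0.20
v'_3 = v1*sin(theta) + v3*cos(theta) = 1*0.3746 + (-3)*(-0.9272) = 3.16
v' = 0.20*e1 - 3.00*e2 + 3.16*e3


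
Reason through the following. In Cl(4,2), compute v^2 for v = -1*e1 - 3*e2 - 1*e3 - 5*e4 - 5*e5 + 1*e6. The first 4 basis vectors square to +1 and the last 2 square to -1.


v^2 = sum of c_i^2 * e_i^2
Positive signature terms (e_i^2 = +1): (-1)^2 + (-3)^2 + (-1)^2 + (-5)^2 = 36
Negative signature terms (e_j^2 = -1): (-5)^2 + 1^2 = 26
v^2 = 36 - 26 = 10


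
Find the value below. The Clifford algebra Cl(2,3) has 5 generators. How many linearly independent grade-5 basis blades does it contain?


Number of grade-k basis blades in Cl(p,q) with n = p + q is C(n, k).
n = 2 + 3 = 5
C(5, 5) = 5! / (5! * 0!)
= 120 / (120 * 1)
= 1


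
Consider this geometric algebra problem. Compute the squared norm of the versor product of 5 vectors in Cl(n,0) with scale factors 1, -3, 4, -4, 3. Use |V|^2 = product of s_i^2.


Each vector v_i has |v_i|^2 = s_i^2
Squared scales: 1^2 = 1, (-3)^2 = 9, 4^2 = 16, (-4)^2 = 16, 3^2 = 9
|V|^2 = 1 * 9 * 16 * 16 * 9
= 20736


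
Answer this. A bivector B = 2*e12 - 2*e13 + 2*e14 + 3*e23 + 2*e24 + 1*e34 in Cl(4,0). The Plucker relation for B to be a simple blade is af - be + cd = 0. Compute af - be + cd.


Plucker relation: af - be + cd
a*f = 2*1 = 2
b*e = (-2)*2 = -4
c*d = 2*3 = 6
af - be + cd = 2 - (-4) + 6
= 12


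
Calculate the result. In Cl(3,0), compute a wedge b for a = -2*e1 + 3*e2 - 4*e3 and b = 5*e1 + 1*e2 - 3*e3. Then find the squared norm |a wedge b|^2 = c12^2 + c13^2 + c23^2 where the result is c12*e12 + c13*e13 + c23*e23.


a wedge b = (a1*b2 - a2*b1)*e12 + (a1*b3 - a3*b1)*e13 + (a2*b3 - a3*b2)*e23
e12 coeff: (-2)*1 - 3*5 = -2 - 15 = -17
e13 coeff: (-2)*(-3) - (-4)*5 = 6 - (-20) = 26
e23 coeff: 3*(-3) - (-4)*1 = -9 - (-4) = -5
|a wedge b|^2 = (-17)^2 + 26^2 + (-5)^2
= 289 + 676 + 25
= 990


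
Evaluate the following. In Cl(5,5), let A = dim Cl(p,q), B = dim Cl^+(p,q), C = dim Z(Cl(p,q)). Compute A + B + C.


n = 5 + 5 = 10
Total dim = 2^10 = 1024
Even subalgebra dim = 2^9 = 512
n is even, so center dim = 1
Sum = 1024 + 512 + 1 = 1537


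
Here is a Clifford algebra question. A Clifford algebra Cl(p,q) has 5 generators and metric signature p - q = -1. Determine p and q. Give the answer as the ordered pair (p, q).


We need p + q = 5 and p - q = -1.
Adding: 2p = 5 + (-1) = 4, so p = 2.
Then q = 5 - 2 = 3.
(p, q) = (2, 3)


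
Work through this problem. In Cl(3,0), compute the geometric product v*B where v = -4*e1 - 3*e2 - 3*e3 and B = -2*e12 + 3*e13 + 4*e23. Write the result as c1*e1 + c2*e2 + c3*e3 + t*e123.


vB has grade-1 (vector) and grade-3 (trivector) parts: vB = (v _| B) + (v ^ B).
Vector part <vB>_1:
  e1: -v2*b12 - v3*b13 = -(-3)*(-2) - (-3)*(3) = 3
  e2: v1*b12 - v3*b23 = (-4)*(-2) - (-3)*(4) = 20
  e3: v1*b13 + v2*b23 = (-4)*(3) + (-3)*(4) = -24
Trivector part <vB>_3:
  e123: v1*b23 - v2*b13 + v3*b12 = (-4)*(4) - (-3)*(3) + (-3)*(-2) = -1
vB = 3*e1 + 20*e2 - 24*e3 - 1*e123


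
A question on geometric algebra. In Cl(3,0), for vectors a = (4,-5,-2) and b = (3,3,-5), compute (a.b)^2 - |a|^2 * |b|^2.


a . b = 4*3 + (-5)*3 + (-2)*(-5)
= 12 + (-15) + 10 = 7
|a|^2 = 4^2 + (-5)^2 + (-2)^2 = 45
|b|^2 = 3^2 + 3^2 + (-5)^2 = 43
(a.b)^2 = 7^2 = 49
|a|^2 * |b|^2 = 45 * 43 = 1935
Result = 49 - 1935 = -1886


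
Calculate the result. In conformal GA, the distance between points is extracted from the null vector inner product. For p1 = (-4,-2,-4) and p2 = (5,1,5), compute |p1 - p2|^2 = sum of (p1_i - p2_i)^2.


p1 - p2 = (-9, -3, -9)
|p1 - p2|^2 = (-9)^2 + (-3)^2 + (-9)^2
= 81 + 9 + 81
= 171


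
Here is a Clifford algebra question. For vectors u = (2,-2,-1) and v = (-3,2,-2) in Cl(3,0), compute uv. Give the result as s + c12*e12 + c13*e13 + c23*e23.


In Cl(3,0): e_i^2 = 1, e_ie_j = -e_je_i for i != j.
Scalar part = u . v = 2*(-3) + (-2)*2 + (-1)*(-2)
= -6 + (-4) + 2 = -8
e12 coeff = 2*2 - (-2)*(-3) = 4 - 6 = -2
e13 coeff = 2*(-2) - (-1)*(-3) = -4 - 3 = -7
e23 coeff = (-2)*(-2) - (-1)*2 = 4 - (-2) = 6
uv = -8 - 2*e12 - 7*e13 + 6*e23


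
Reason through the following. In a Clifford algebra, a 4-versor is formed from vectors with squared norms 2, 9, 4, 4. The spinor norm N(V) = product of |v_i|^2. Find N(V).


Spinor norm N(V) = |v1|^2 * |v2|^2 * ... * |v4|^2
= 2 * 9 * 4 * 4
Running product: 2, 18, 72, 288
N(V) = 288


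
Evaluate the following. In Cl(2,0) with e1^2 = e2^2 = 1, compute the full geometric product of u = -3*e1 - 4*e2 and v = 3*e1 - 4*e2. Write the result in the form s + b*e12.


Expand: (-3*e1 - 4*e2)(3*e1 - 4*e2)
= (-3)*3*e1e1 + (-3)*(-4)*e1e2 + (-4)*3*e2e1 + (-4)*(-4)*e2e2
Using e1^2 = e2^2 = 1, e2e1 = -e1e2:
Scalar part s = (-3)*3 + (-4)*(-4) = -9 + 16 = 7
Bivector part b = (-3)*(-4) - (-4)*3 = 12 - (-12) = 24
uv = 7 + 24*e12


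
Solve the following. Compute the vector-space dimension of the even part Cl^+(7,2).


Even subalgebra dimension = 2^(n-1)
n = 7 + 2 = 9
2^(9 - 1) = 2^8 = 256
Verification: sum of C(9,k) for even k = 1 + 36 + 126 + 84 + 9 = 256
Result = 256


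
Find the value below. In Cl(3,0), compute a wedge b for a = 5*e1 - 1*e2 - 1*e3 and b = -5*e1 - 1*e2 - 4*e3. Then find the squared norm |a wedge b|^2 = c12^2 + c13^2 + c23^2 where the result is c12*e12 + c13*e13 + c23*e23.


a wedge b = (a1*b2 - a2*b1)*e12 + (a1*b3 - a3*b1)*e13 + (a2*b3 - a3*b2)*e23
e12 coeff: 5*(-1) - (-1)*(-5) = -5 - 5 = -10
e13 coeff: 5*(-4) - (-1)*(-5) = -20 - 5 = -25
e23 coeff: (-1)*(-4) - (-1)*(-1) = 4 - 1 = 3
|a wedge b|^2 = (-10)^2 + (-25)^2 + 3^2
= 100 + 625 + 9
= 734


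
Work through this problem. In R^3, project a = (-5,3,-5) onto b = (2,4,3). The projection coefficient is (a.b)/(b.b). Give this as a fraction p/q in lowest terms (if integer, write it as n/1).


Projection coefficient = (a . b) / (b . b)
a . b = (-5)*2 + 3*4 + (-5)*3
= -10 + 12 + (-15) = -13
b . b = 2^2 + 4^2 + 3^2
= 4 + 16 + 9 = 29
Coefficient = -13/29
In lowest terms: -13/29


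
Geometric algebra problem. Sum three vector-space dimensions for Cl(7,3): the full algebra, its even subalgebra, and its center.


n = 7 + 3 = 10
Total dim = 2^10 = 1024
Even subalgebra dim = 2^9 = 512
n is even, so center dim = 1
Sum = 1024 + 512 + 1 = 1537


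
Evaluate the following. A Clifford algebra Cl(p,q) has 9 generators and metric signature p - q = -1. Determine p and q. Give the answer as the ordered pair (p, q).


We need p + q = 9 and p - q = -1.
Adding: 2p = 9 + (-1) = 8, so p = 4.
Then q = 9 - 4 = 5.
(p, q) = (4, 5)


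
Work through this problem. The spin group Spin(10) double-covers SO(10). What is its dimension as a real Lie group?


Spin(n) double-covers SO(n); both have Lie algebra so(n) of dimension n(n-1)/2.
n = 10
n(n-1) = 10 * 9 = 90
dim Spin(10) = 90/2 = 45


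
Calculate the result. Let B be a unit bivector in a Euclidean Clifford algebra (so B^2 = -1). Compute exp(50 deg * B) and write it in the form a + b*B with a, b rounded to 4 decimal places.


For a unit bivector B with B^2 = -1, the exponential series gives
e^(theta*B) = cos(theta) + sin(theta)*B (the GA analogue of Euler's formula).
theta = 50 degrees = 0.872665 rad
cos(50 deg) = 0.6428
sin(50 deg) = 0.7660
exp(theta*B) = 0.6428 + 0.7660*B


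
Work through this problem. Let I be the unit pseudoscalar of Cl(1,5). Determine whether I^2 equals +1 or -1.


The pseudoscalar I = e1...e_n (product of all n generators) of Cl(p,q) satisfies I^2 = (-1)^(q + n(n-1)/2).
p = 1, q = 5, n = p + q = 6
n(n-1)/2 = 6 * 5 / 2 = 15
Exponent = q + n(n-1)/2 = 5 + 15 = 20
I^2 = (-1)^20 = +1


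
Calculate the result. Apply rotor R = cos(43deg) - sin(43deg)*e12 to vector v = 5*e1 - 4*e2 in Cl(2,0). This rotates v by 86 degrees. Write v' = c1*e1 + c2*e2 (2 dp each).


Rotor R = cos(43deg) - sin(43deg)*e12
Rotation angle theta = 2 * 43 = 86 degrees
v' = R*v*~R rotates v by theta.
cos(86deg) = 0.0698, sin(86deg) = 0.9976
v'_1 = 5*cos(86deg) - (-4)*sin(86deg)
= 5*0.0698 - (-4)*0.9976
= 4.34
v'_2 = 5*sin(86deg) + (-4)*cos(86deg)
= 5*0.9976 + (-4)*0.0698
= 4.71
v' = 4.34*e1 + 4.71*e2


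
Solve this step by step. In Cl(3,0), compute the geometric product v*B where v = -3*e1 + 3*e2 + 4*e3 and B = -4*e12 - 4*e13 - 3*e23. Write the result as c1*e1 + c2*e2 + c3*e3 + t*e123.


vB has grade-1 (vector) and grade-3 (trivector) parts: vB = (v _| B) + (v ^ B).
Vector part <vB>_1:
  e1: -v2*b12 - v3*b13 = -(3)*(-4) - (4)*(-4) = 28
  e2: v1*b12 - v3*b23 = (-3)*(-4) - (4)*(-3) = 24
  e3: v1*b13 + v2*b23 = (-3)*(-4) + (3)*(-3) = 3
Trivector part <vB>_3:
  e123: v1*b23 - v2*b13 + v3*b12 = (-3)*(-3) - (3)*(-4) + (4)*(-4) = 5
vB = 28*e1 + 24*e2 + 3*e3 + 5*e123


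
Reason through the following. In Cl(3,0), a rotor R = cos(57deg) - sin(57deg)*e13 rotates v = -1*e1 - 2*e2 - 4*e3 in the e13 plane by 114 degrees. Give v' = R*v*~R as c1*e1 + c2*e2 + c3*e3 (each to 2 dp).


Rotor R = cos(57deg) - sin(57deg)*e13
Rotation angle theta = 2 * 57 = 114 degrees in the e13 plane (e1 -> e3).
The component perpendicular to the plane (e2) is invariant: v'_2 = v2 = -2.00
cos(114deg) = -0.4067, sin(114deg) = 0.9135
v'_1 = v1*cos(theta) - v3*sin(theta) = -1*(-0.4067) - (-4)*0.9135 = 4.06
v'_3 = v1*sin(theta) + v3*cos(theta) = -1*0.9135 + (-4)*(-0.4067) = 0.71
v' = 4.06*e1 - 2.00*e2 + 0.71*e3


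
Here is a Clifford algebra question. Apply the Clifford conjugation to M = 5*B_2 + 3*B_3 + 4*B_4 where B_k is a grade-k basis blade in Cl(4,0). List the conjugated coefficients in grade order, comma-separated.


Clifford conjugate sign for grade k: (-1)^(k(k+1)/2)
Grade 2: (-1)^(2*3/2) = (-1)^3 = -1, coeff 5 -> -5
Grade 3: (-1)^(3*4/2) = (-1)^6 = 1, coeff 3 -> 3
Grade 4: (-1)^(4*5/2) = (-1)^10 = 1, coeff 4 -> 4
Conjugated coefficients: -5, 3, 4


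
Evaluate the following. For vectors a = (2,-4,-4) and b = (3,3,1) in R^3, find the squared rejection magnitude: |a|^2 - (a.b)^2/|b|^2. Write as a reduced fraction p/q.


|a|^2 = 2^2 + (-4)^2 + (-4)^2 = 36
|b|^2 = 3^2 + 3^2 + 1^2 = 19
a . b = 2*3 + (-4)*3 + (-4)*1 = -10
(a.b)^2 = (-10)^2 = 100
|rej|^2 = 36 - 100/19
= (684 - 100)/19
= 584/19
In lowest terms: 584/19


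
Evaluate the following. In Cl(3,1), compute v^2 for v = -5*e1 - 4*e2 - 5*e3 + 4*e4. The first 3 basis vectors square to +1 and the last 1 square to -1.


v^2 = sum of c_i^2 * e_i^2
Positive signature terms (e_i^2 = +1): (-5)^2 + (-4)^2 + (-5)^2 = 66
Negative signature terms (e_j^2 = -1): 4^2 = 16
v^2 = 66 - 16 = 50


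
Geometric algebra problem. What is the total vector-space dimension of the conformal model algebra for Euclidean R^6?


The conformal model of R^6 uses Cl(7,1): the 6 Euclidean generators plus two extra orthogonal generators e+ (e+^2 = +1) and e- (e-^2 = -1), from which the null vectors e0, einf are built.
Number of generators m = 6 + 2 = 8.
dim Cl(p,q) = 2^m = 2^8 = 256


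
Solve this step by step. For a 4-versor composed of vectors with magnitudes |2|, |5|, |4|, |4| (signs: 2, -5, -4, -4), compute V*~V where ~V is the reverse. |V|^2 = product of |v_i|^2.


Each vector v_i has |v_i|^2 = s_i^2
Squared scales: 2^2 = 4, (-5)^2 = 25, (-4)^2 = 16, (-4)^2 = 16
|V|^2 = 4 * 25 * 16 * 16
= 25600


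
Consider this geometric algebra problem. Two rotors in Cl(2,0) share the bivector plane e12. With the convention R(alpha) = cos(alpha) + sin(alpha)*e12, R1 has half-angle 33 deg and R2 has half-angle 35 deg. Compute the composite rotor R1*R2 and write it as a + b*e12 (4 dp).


Same-plane rotors commute and their half-angles add:
R1*R2 = cos(a1 + a2) + sin(a1 + a2)*e12.
a1 + a2 = 33 + 35 = 68 deg
cos(68 deg) = 0.3746
sin(68 deg) = 0.9272
R1*R2 = 0.3746 + 0.9272*e12


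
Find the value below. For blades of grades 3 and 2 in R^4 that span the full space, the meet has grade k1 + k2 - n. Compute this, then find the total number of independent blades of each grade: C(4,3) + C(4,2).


Meet grade = grade(A) + grade(B) - n
= 3 + 2 - 4 = 1
C(4,3) = 4
C(4,2) = 6
dim_A + dim_B = 4 + 6 = 10


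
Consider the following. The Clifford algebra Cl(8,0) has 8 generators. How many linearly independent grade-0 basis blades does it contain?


Number of grade-k basis blades in Cl(p,q) with n = p + q is C(n, k).
n = 8 + 0 = 8
C(8, 0) = 8! / (0! * 8!)
= 40320 / (1 * 40320)
= 1


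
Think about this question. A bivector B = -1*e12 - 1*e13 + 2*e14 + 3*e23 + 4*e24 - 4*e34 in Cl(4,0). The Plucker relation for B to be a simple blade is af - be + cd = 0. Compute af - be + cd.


Plucker relation: af - be + cd
a*f = (-1)*(-4) = 4
b*e = (-1)*4 = -4
c*d = 2*3 = 6
af - be + cd = 4 - (-4) + 6
= 14


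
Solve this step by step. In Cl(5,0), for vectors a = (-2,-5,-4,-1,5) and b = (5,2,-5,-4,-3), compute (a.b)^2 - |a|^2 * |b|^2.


a . b = (-2)*5 + (-5)*2 + (-4)*(-5) + (-1)*(-4) + 5*(-3)
= -10 + (-10) + 20 + 4 + (-15) = -11
|a|^2 = (-2)^2 + (-5)^2 + (-4)^2 + (-1)^2 + 5^2 = 71
|b|^2 = 5^2 + 2^2 + (-5)^2 + (-4)^2 + (-3)^2 = 79
(a.b)^2 = (-11)^2 = 121
|a|^2 * |b|^2 = 71 * 79 = 5609
Result = 121 - 5609 = -5488


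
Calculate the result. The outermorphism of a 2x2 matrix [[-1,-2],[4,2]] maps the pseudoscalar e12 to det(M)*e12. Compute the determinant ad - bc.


The outermorphism of a linear map f sends e1^e2 to f(e1)^f(e2).
f(e1) = -1*e1 + 4*e2
f(e2) = -2*e1 + 2*e2
f(e1) ^ f(e2) = (-1*e1 + 4*e2) ^ (-2*e1 + 2*e2)
= (-1)*2*e12 + 4*(-2)*e21
= (-2 - (-8))*e12
= 6*e12
Coefficient = 6


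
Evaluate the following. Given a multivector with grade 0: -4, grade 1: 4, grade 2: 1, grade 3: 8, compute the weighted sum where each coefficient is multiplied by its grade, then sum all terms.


Grade-weighted sum = sum of grade_k * coefficient_k
0*(-4) = 0
1*4 = 4
2*1 = 2
3*8 = 24
Total = 0 + 4 + 2 + 24 = 30


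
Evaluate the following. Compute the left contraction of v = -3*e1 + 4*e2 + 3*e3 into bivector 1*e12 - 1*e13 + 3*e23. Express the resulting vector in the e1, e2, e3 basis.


Left contraction v _| B = <vB>_1 (grade-1 part of the geometric product vB).
Using e1_|e12 = e2, e2_|e12 = -e1, e1_|e13 = e3, e3_|e13 = -e1, e2_|e23 = e3, e3_|e23 = -e2:
e1 coeff: -v2*b12 - v3*b13 = -(4)*(1) - (3)*(-1) = -1
e2 coeff: v1*b12 - v3*b23 = (-3)*(1) - (3)*(3) = -12
e3 coeff: v1*b13 + v2*b23 = (-3)*(-1) + (4)*(3) = 15
v _| B = -1*e1 - 12*e2 + 15*e3


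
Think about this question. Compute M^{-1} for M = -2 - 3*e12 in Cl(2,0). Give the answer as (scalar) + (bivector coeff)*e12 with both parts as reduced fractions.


M = -2 - 3*e12, where e12^2 = -1.
Since M commutes with its reverse ~M = a - b*e12, M * ~M = a^2 - b^2*e12^2 = a^2 + b^2.
So M^{-1} = ~M / (a^2 + b^2) = (a - b*e12)/(a^2 + b^2).
a^2 + b^2 = 4 + 9 = 13
Scalar part = -2/13 = -2/13
Bivector coeff = 3/13 = 3/13
M^{-1} = -2/13 + 3/13*e12


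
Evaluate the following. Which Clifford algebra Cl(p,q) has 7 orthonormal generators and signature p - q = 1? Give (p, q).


We need p + q = 7 and p - q = 1.
Adding: 2p = 7 + 1 = 8, so p = 4.
Then q = 7 - 4 = 3.
(p, q) = (4, 3)


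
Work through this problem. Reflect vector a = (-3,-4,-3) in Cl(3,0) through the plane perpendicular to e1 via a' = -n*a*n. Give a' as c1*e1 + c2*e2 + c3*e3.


Reflection formula: a' = -n*a*n, with n = e1 (unit vector, n^2 = 1).
For reflection through hyperplane perp to e1:
The component along e1 flips sign, others stay.
a = (-3, -4, -3)
a' = (3, -4, -3)
a' = 3*e1 - 4*e2 - 3*e3


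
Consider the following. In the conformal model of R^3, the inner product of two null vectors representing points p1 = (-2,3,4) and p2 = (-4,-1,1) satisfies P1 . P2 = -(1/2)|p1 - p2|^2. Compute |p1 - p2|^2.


p1 - p2 = (2, 4, 3)
|p1 - p2|^2 = 2^2 + 4^2 + 3^2
= 4 + 16 + 9
= 29


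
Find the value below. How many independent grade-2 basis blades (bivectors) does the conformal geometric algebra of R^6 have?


The conformal model of R^6 uses Cl(7,1) with m = 6 + 2 = 8 generators.
Number of grade-2 blades = C(m, 2) = C(8, 2)
= 8*7/2 = 28


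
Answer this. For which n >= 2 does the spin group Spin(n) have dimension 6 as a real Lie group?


dim Spin(n) = dim so(n) = n(n-1)/2.
Solve n(n-1)/2 = 6, i.e. n^2 - n - 12 = 0.
Discriminant = 1 + 8*6 = 49
n = (1 + sqrt(49))/2 = (1 + 7)/2 = 4


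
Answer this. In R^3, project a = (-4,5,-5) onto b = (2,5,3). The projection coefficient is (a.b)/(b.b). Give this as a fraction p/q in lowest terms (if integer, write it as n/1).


Projection coefficient = (a . b) / (b . b)
a . b = (-4)*2 + 5*5 + (-5)*3
= -8 + 25 + (-15) = 2
b . b = 2^2 + 5^2 + 3^2
= 4 + 25 + 9 = 38
Coefficient = 2/38
In lowest terms: 1/19


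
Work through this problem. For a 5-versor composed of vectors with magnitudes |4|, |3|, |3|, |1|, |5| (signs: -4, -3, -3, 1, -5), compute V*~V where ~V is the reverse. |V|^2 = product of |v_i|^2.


Each vector v_i has |v_i|^2 = s_i^2
Squared scales: (-4)^2 = 16, (-3)^2 = 9, (-3)^2 = 9, 1^2 = 1, (-5)^2 = 25
|V|^2 = 16 * 9 * 9 * 1 * 25
= 32400


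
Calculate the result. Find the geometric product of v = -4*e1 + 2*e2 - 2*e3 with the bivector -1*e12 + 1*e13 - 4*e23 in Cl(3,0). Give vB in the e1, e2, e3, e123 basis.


vB has grade-1 (vector) and grade-3 (trivector) parts: vB = (v _| B) + (v ^ B).
Vector part <vB>_1:
  e1: -v2*b12 - v3*b13 = -(2)*(-1) - (-2)*(1) = 4
  e2: v1*b12 - v3*b23 = (-4)*(-1) - (-2)*(-4) = -4
  e3: v1*b13 + v2*b23 = (-4)*(1) + (2)*(-4) = -12
Trivector part <vB>_3:
  e123: v1*b23 - v2*b13 + v3*b12 = (-4)*(-4) - (2)*(1) + (-2)*(-1) = 16
vB = 4*e1 - 4*e2 - 12*e3 + 16*e123


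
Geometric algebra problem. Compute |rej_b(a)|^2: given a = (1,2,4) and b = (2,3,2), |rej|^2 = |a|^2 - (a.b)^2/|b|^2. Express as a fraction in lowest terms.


|a|^2 = 1^2 + 2^2 + 4^2 = 21
|b|^2 = 2^2 + 3^2 + 2^2 = 17
a . b = 1*2 + 2*3 + 4*2 = 16
(a.b)^2 = 16^2 = 256
|rej|^2 = 21 - 256/17
= (357 - 256)/17
= 101/17
In lowest terms: 101/17


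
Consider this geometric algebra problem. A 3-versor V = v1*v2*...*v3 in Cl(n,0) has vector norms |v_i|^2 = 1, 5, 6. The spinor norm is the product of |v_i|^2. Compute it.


Spinor norm N(V) = |v1|^2 * |v2|^2 * ... * |v3|^2
= 1 * 5 * 6
Running product: 1, 5, 30
N(V) = 30


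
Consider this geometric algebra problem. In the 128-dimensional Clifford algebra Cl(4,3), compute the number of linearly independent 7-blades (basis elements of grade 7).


Number of grade-k basis blades in Cl(p,q) with n = p + q is C(n, k).
n = 4 + 3 = 7
C(7, 7) = 7! / (7! * 0!)
= 5040 / (5040 * 1)
= 1


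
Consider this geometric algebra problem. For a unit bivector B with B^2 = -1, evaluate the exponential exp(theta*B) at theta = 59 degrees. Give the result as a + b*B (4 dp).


For a unit bivector B with B^2 = -1, the exponential series gives
e^(theta*B) = cos(theta) + sin(theta)*B (the GA analogue of Euler's formula).
theta = 59 degrees = 1.029744 rad
cos(59 deg) = 0.5150
sin(59 deg) = 0.8572
exp(theta*B) = 0.5150 + 0.8572*B


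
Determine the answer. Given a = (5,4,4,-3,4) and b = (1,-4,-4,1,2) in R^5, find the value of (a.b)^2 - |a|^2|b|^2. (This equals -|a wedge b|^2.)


a . b = 5*1 + 4*(-4) + 4*(-4) + (-3)*1 + 4*2
= 5 + (-16) + (-16) + (-3) + 8 = -22
|a|^2 = 5^2 + 4^2 + 4^2 + (-3)^2 + 4^2 = 82
|b|^2 = 1^2 + (-4)^2 + (-4)^2 + 1^2 + 2^2 = 38
(a.b)^2 = (-22)^2 = 484
|a|^2 * |b|^2 = 82 * 38 = 3116
Result = 484 - 3116 = -2632


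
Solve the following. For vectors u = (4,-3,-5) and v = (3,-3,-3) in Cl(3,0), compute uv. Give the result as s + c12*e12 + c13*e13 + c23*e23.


In Cl(3,0): e_i^2 = 1, e_ie_j = -e_je_i for i != j.
Scalar part = u . v = 4*3 + (-3)*(-3) + (-5)*(-3)
= 12 + 9 + 15 = 36
e12 coeff = 4*(-3) - (-3)*3 = -12 - (-9) = -3
e13 coeff = 4*(-3) - (-5)*3 = -12 - (-15) = 3
e23 coeff = (-3)*(-3) - (-5)*(-3) = 9 - 15 = -6
uv = 36 - 3*e12 + 3*e13 - 6*e23


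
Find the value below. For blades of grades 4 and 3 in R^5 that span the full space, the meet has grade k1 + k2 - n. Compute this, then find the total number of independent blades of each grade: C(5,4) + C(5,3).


Meet grade = grade(A) + grade(B) - n
= 4 + 3 - 5 = 2
C(5,4) = 5
C(5,3) = 10
dim_A + dim_B = 5 + 10 = 15


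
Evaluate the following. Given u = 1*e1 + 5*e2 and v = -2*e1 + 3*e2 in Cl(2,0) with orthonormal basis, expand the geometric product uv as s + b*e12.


Expand: (1*e1 + 5*e2)(-2*e1 + 3*e2)
= 1*(-2)*e1e1 + 1*3*e1e2 + 5*(-2)*e2e1 + 5*3*e2e2
Using e1^2 = e2^2 = 1, e2e1 = -e1e2:
Scalar part s = 1*(-2) + 5*3 = -2 + 15 = 13
Bivector part b = 1*3 - 5*(-2) = 3 - (-10) = 13
uv = 13 + 13*e12


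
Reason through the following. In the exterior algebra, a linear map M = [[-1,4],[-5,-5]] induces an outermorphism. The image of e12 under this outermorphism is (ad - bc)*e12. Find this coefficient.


The outermorphism of a linear map f sends e1^e2 to f(e1)^f(e2).
f(e1) = -1*e1 - 5*e2
f(e2) = 4*e1 - 5*e2
f(e1) ^ f(e2) = (-1*e1 - 5*e2) ^ (4*e1 - 5*e2)
= (-1)*(-5)*e12 + (-5)*4*e21
= (5 - (-20))*e12
= 25*e12
Coefficient = 25


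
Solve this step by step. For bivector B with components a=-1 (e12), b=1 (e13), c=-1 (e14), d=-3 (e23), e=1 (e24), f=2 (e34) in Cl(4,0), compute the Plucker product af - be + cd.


Plucker relation: af - be + cd
a*f = (-1)*2 = -2
b*e = 1*1 = 1
c*d = (-1)*(-3) = 3
af - be + cd = -2 - 1 + 3
= 0


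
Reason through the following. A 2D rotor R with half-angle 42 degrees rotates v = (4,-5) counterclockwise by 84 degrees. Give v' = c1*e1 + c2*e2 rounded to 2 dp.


Rotor R = cos(42deg) - sin(42deg)*e12
Rotation angle theta = 2 * 42 = 84 degrees
v' = R*v*~R rotates v by theta.
cos(84deg) = 0.1045, sin(84deg) = 0.9945
v'_1 = 4*cos(84deg) - (-5)*sin(84deg)
= 4*0.1045 - (-5)*0.9945
= 5.39
v'_2 = 4*sin(84deg) + (-5)*cos(84deg)
= 4*0.9945 + (-5)*0.1045
= 3.46
v' = 5.39*e1 + 3.46*e2


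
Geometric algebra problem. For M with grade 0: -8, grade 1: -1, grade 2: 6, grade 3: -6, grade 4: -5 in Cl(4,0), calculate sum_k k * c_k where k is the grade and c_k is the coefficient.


Grade-weighted sum = sum of grade_k * coefficient_k
0*(-8) = 0
1*(-1) = -1
2*6 = 12
3*(-6) = -18
4*(-5) = -20
Total = 0 + (-1) + 12 + (-18) + (-20) = -27


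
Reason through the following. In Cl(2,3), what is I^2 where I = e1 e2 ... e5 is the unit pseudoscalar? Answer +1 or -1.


The pseudoscalar I = e1...e_n (product of all n generators) of Cl(p,q) satisfies I^2 = (-1)^(q + n(n-1)/2).
p = 2, q = 3, n = p + q = 5
n(n-1)/2 = 5 * 4 / 2 = 10
Exponent = q + n(n-1)/2 = 3 + 10 = 13
I^2 = (-1)^13 = -1


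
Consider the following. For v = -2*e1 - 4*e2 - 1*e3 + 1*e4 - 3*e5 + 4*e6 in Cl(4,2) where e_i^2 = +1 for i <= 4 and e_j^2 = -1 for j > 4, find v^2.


v^2 = sum of c_i^2 * e_i^2
Positive signature terms (e_i^2 = +1): (-2)^2 + (-4)^2 + (-1)^2 + 1^2 = 22
Negative signature terms (e_j^2 = -1): (-3)^2 + 4^2 = 25
v^2 = 22 - 25 = -3


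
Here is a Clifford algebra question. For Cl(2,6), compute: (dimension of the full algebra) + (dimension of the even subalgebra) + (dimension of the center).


n = 2 + 6 = 8
Total dim = 2^8 = 256
Even subalgebra dim = 2^7 = 128
n is even, so center dim = 1
Sum = 256 + 128 + 1 = 385


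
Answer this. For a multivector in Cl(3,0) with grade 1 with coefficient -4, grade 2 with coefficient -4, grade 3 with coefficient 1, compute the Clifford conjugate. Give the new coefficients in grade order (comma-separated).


Clifford conjugate sign for grade k: (-1)^(k(k+1)/2)
Grade 1: (-1)^(1*2/2) = (-1)^1 = -1, coeff -4 -> 4
Grade 2: (-1)^(2*3/2) = (-1)^3 = -1, coeff -4 -> 4
Grade 3: (-1)^(3*4/2) = (-1)^6 = 1, coeff 1 -> 1
Conjugated coefficients: 4, 4, 1


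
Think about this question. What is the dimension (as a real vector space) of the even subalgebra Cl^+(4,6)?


Even subalgebra dimension = 2^(n-1)
n = 4 + 6 = 10
2^(10 - 1) = 2^9 = 512
Verification: sum of C(10,k) for even k = 1 + 45 + 210 + 210 + 45 + 1 = 512
Result = 512


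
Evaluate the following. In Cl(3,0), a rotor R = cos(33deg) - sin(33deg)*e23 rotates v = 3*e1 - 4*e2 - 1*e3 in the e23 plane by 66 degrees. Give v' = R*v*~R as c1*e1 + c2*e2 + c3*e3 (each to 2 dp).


Rotor R = cos(33deg) - sin(33deg)*e23
Rotation angle theta = 2 * 33 = 66 degrees in the e23 plane (e2 -> e3).
The component perpendicular to the plane (e1) is invariant: v'_1 = v1 = 3.00
cos(66deg) = 0.4067, sin(66deg) = 0.9135
v'_2 = v2*cos(theta) - v3*sin(theta) = -4*0.4067 - (-1)*0.9135 = -0.71
v'_3 = v2*sin(theta) + v3*cos(theta) = -4*0.9135 + (-1)*0.4067 = -4.06
v' = 3.00*e1 - 0.71*e2 - 4.06*e3


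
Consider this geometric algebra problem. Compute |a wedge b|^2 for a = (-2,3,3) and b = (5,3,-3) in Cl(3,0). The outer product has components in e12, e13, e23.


a wedge b = (a1*b2 - a2*b1)*e12 + (a1*b3 - a3*b1)*e13 + (a2*b3 - a3*b2)*e23
e12 coeff: (-2)*3 - 3*5 = -6 - 15 = -21
e13 coeff: (-2)*(-3) - 3*5 = 6 - 15 = -9
e23 coeff: 3*(-3) - 3*3 = -9 - 9 = -18
|a wedge b|^2 = (-21)^2 + (-9)^2 + (-18)^2
= 441 + 81 + 324
= 846


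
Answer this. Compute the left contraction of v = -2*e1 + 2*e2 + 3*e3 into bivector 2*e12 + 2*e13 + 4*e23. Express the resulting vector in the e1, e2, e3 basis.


Left contraction v _| B = <vB>_1 (grade-1 part of the geometric product vB).
Using e1_|e12 = e2, e2_|e12 = -e1, e1_|e13 = e3, e3_|e13 = -e1, e2_|e23 = e3, e3_|e23 = -e2:
e1 coeff: -v2*b12 - v3*b13 = -(2)*(2) - (3)*(2) = -10
e2 coeff: v1*b12 - v3*b23 = (-2)*(2) - (3)*(4) = -16
e3 coeff: v1*b13 + v2*b23 = (-2)*(2) + (2)*(4) = 4
v _| B = -10*e1 - 16*e2 + 4*e3


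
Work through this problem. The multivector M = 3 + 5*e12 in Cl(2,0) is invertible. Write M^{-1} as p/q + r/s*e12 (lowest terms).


M = 3 + 5*e12, where e12^2 = -1.
Since M commutes with its reverse ~M = a - b*e12, M * ~M = a^2 - b^2*e12^2 = a^2 + b^2.
So M^{-1} = ~M / (a^2 + b^2) = (a - b*e12)/(a^2 + b^2).
a^2 + b^2 = 9 + 25 = 34
Scalar part = 3/34 = 3/34
Bivector coeff = -5/34 = -5/34
M^{-1} = 3/34 - 5/34*e12


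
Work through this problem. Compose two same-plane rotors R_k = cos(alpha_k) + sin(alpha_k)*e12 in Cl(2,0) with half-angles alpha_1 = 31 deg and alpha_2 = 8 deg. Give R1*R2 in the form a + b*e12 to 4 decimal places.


Same-plane rotors commute and their half-angles add:
R1*R2 = cos(a1 + a2) + sin(a1 + a2)*e12.
a1 + a2 = 31 + 8 = 39 deg
cos(39 deg) = 0.7771
sin(39 deg) = 0.6293
R1*R2 = 0.7771 + 0.6293*e12


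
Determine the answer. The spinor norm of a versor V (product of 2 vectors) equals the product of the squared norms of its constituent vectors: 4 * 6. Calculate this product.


Spinor norm N(V) = |v1|^2 * |v2|^2 * ... * |v2|^2
= 4 * 6
Running product: 4, 24
N(V) = 24


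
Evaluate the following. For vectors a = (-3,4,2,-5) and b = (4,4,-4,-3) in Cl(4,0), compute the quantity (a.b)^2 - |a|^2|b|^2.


a . b = (-3)*4 + 4*4 + 2*(-4) + (-5)*(-3)
= -12 + 16 + (-8) + 15 = 11
|a|^2 = (-3)^2 + 4^2 + 2^2 + (-5)^2 = 54
|b|^2 = 4^2 + 4^2 + (-4)^2 + (-3)^2 = 57
(a.b)^2 = 11^2 = 121
|a|^2 * |b|^2 = 54 * 57 = 3078
Result = 121 - 3078 = -2957


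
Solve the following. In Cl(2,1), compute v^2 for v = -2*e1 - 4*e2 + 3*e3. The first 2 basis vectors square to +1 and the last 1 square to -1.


v^2 = sum of c_i^2 * e_i^2
Positive signature terms (e_i^2 = +1): (-2)^2 + (-4)^2 = 20
Negative signature terms (e_j^2 = -1): 3^2 = 9
v^2 = 20 - 9 = 11
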